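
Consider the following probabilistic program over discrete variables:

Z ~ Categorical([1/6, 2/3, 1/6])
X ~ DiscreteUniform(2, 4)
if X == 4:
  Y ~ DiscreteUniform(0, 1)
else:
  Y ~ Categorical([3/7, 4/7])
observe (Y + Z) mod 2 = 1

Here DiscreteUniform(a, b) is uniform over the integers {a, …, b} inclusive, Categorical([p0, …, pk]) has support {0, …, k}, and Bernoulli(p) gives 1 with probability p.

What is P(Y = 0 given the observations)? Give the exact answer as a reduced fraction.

P(Y = 0 | obs) = 38/61

Enumerate traces; 9 have nonzero weight after conditioning:
  (Z=0, X=2, Y=1) weight 2/63
  (Z=0, X=3, Y=1) weight 2/63
  (Z=0, X=4, Y=1) weight 1/36
  (Z=1, X=2, Y=0) weight 2/21
  (Z=1, X=3, Y=0) weight 2/21
  (Z=1, X=4, Y=0) weight 1/9
  (Z=2, X=2, Y=1) weight 2/63
  (Z=2, X=3, Y=1) weight 2/63
  … 1 more
Group by Y:
  weight(Y=0) = 19/63
  weight(Y=1) = 23/126
Total weight = 19/63 + 23/126 = 61/126
P(Y=0 | obs) = 19/63 / 61/126 = 38/61
P(Y=1 | obs) = 23/126 / 61/126 = 23/61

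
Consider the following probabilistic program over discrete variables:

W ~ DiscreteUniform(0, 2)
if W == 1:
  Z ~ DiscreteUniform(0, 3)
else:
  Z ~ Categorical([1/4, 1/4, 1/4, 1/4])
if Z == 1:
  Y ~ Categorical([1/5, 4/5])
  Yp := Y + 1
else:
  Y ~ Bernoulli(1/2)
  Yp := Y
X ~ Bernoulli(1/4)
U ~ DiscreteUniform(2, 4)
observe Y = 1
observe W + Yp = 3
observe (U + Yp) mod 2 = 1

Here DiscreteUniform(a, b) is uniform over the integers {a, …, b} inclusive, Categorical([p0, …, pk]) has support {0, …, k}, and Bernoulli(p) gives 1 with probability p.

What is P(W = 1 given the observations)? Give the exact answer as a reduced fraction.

Enumerate traces; 14 have nonzero weight after conditioning:
  (W=1, Z=1, Y=1, X=0, U=3) weight 1/60
  (W=1, Z=1, Y=1, X=1, U=3) weight 1/180
  (W=2, Z=0, Y=1, X=0, U=2) weight 1/96
  (W=2, Z=0, Y=1, X=0, U=4) weight 1/96
  (W=2, Z=0, Y=1, X=1, U=2) weight 1/288
  (W=2, Z=0, Y=1, X=1, U=4) weight 1/288
  (W=2, Z=2, Y=1, X=0, U=2) weight 1/96
  (W=2, Z=2, Y=1, X=0, U=4) weight 1/96
  … 6 more
Group by W:
  weight(W=1) = 1/45
  weight(W=2) = 1/12
Total weight = 1/45 + 1/12 = 19/180
P(W=1 | obs) = 1/45 / 19/180 = 4/19
P(W=2 | obs) = 1/12 / 19/180 = 15/19

P(W = 1 | obs) = 4/19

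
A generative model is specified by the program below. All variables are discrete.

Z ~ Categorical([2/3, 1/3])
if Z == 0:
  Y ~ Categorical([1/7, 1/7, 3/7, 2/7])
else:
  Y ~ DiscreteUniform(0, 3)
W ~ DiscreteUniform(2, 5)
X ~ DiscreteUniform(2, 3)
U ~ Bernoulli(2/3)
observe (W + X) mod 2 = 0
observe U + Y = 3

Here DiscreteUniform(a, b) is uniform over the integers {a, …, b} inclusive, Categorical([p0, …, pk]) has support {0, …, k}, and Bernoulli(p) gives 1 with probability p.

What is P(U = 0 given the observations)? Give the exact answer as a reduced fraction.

Enumerate traces; 16 have nonzero weight after conditioning:
  (Z=0, Y=2, W=2, X=2, U=1) weight 1/42
  (Z=0, Y=2, W=3, X=3, U=1) weight 1/42
  (Z=0, Y=2, W=4, X=2, U=1) weight 1/42
  (Z=0, Y=2, W=5, X=3, U=1) weight 1/42
  (Z=0, Y=3, W=2, X=2, U=0) weight 1/126
  (Z=0, Y=3, W=3, X=3, U=0) weight 1/126
  (Z=0, Y=3, W=4, X=2, U=0) weight 1/126
  (Z=0, Y=3, W=5, X=3, U=0) weight 1/126
  … 8 more
Group by U:
  weight(U=0) = 23/504
  weight(U=1) = 31/252
Total weight = 23/504 + 31/252 = 85/504
P(U=0 | obs) = 23/504 / 85/504 = 23/85
P(U=1 | obs) = 31/252 / 85/504 = 62/85

P(U = 0 | obs) = 23/85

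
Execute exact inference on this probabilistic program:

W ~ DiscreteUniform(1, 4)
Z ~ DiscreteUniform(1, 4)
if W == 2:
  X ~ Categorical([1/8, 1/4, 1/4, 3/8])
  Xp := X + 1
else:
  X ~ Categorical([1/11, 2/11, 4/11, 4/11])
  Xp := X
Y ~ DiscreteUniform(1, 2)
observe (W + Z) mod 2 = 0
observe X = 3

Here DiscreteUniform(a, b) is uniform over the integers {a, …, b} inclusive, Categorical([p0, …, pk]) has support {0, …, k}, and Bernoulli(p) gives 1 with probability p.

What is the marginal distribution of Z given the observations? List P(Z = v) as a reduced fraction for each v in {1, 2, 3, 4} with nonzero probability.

P(Z=1) = 32/129, P(Z=2) = 65/258, P(Z=3) = 32/129, P(Z=4) = 65/258

Enumerate traces; 16 have nonzero weight after conditioning:
  (W=1, Z=1, X=3, Y=1) weight 1/88
  (W=1, Z=1, X=3, Y=2) weight 1/88
  (W=1, Z=3, X=3, Y=1) weight 1/88
  (W=1, Z=3, X=3, Y=2) weight 1/88
  (W=2, Z=2, X=3, Y=1) weight 3/256
  (W=2, Z=2, X=3, Y=2) weight 3/256
  (W=2, Z=4, X=3, Y=1) weight 3/256
  (W=2, Z=4, X=3, Y=2) weight 3/256
  … 8 more
Group by Z:
  weight(Z=1) = 1/22
  weight(Z=2) = 65/1408
  weight(Z=3) = 1/22
  weight(Z=4) = 65/1408
Total weight = 1/22 + 65/1408 + 1/22 + 65/1408 = 129/704
P(Z=1 | obs) = 1/22 / 129/704 = 32/129
P(Z=2 | obs) = 65/1408 / 129/704 = 65/258
P(Z=3 | obs) = 1/22 / 129/704 = 32/129
P(Z=4 | obs) = 65/1408 / 129/704 = 65/258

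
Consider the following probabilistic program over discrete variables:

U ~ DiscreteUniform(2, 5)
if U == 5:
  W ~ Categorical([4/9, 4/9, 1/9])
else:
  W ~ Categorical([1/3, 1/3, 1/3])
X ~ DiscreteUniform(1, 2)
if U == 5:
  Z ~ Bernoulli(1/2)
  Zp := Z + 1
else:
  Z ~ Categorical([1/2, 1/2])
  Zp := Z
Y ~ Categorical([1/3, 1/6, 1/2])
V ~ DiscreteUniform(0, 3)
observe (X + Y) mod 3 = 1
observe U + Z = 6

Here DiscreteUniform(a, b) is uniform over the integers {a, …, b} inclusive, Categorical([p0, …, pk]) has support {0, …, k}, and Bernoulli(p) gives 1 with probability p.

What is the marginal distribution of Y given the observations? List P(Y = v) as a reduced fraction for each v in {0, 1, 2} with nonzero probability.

P(Y=0) = 2/5, P(Y=2) = 3/5

Enumerate traces; 24 have nonzero weight after conditioning:
  (U=5, W=0, X=1, Z=1, Y=0, V=0) weight 1/432
  (U=5, W=0, X=1, Z=1, Y=0, V=1) weight 1/432
  (U=5, W=0, X=1, Z=1, Y=0, V=2) weight 1/432
  (U=5, W=0, X=1, Z=1, Y=0, V=3) weight 1/432
  (U=5, W=0, X=2, Z=1, Y=2, V=0) weight 1/288
  (U=5, W=0, X=2, Z=1, Y=2, V=1) weight 1/288
  (U=5, W=0, X=2, Z=1, Y=2, V=2) weight 1/288
  (U=5, W=0, X=2, Z=1, Y=2, V=3) weight 1/288
  … 16 more
Group by Y:
  weight(Y=0) = 1/48
  weight(Y=2) = 1/32
Total weight = 1/48 + 1/32 = 5/96
P(Y=0 | obs) = 1/48 / 5/96 = 2/5
P(Y=2 | obs) = 1/32 / 5/96 = 3/5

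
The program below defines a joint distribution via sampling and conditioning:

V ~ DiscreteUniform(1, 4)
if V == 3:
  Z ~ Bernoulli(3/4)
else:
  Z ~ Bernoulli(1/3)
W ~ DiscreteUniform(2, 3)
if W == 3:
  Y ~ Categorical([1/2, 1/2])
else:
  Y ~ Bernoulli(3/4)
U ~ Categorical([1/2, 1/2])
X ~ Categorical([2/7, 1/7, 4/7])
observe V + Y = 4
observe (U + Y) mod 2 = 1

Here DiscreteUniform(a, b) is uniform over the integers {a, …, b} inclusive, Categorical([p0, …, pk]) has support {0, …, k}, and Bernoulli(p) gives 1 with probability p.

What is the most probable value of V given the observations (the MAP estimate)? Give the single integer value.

Enumerate traces; 24 have nonzero weight after conditioning:
  (V=3, Z=0, W=2, Y=1, U=0, X=0) weight 3/896
  (V=3, Z=0, W=2, Y=1, U=0, X=1) weight 3/1792
  (V=3, Z=0, W=2, Y=1, U=0, X=2) weight 3/448
  (V=3, Z=0, W=3, Y=1, U=0, X=0) weight 1/448
  (V=3, Z=0, W=3, Y=1, U=0, X=1) weight 1/896
  (V=3, Z=0, W=3, Y=1, U=0, X=2) weight 1/224
  (V=3, Z=1, W=2, Y=1, U=0, X=0) weight 9/896
  (V=3, Z=1, W=2, Y=1, U=0, X=1) weight 9/1792
  (V=4, Z=0, W=2, Y=0, U=1, X=0) weight 1/336
  … 15 more
Group by V:
  weight(V=3) = 5/64
  weight(V=4) = 3/64
Total weight = 5/64 + 3/64 = 1/8
P(V=3 | obs) = 5/64 / 1/8 = 5/8
P(V=4 | obs) = 3/64 / 1/8 = 3/8
argmax = 3

argmax_v P(V = v | obs) = 3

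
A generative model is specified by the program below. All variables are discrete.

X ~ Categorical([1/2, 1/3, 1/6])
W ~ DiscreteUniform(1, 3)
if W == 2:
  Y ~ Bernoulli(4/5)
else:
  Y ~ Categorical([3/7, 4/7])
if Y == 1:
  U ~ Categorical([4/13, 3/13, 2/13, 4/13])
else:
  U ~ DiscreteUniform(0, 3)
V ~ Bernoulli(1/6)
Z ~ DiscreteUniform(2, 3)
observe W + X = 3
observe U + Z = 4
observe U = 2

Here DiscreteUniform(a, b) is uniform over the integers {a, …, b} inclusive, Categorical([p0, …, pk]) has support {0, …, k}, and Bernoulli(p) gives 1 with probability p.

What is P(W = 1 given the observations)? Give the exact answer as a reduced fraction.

Enumerate traces; 12 have nonzero weight after conditioning:
  (X=0, W=3, Y=0, U=2, V=0, Z=2) weight 5/672
  (X=0, W=3, Y=0, U=2, V=1, Z=2) weight 1/672
  (X=0, W=3, Y=1, U=2, V=0, Z=2) weight 5/819
  (X=0, W=3, Y=1, U=2, V=1, Z=2) weight 1/819
  (X=1, W=2, Y=0, U=2, V=0, Z=2) weight 1/432
  (X=1, W=2, Y=0, U=2, V=1, Z=2) weight 1/2160
  (X=1, W=2, Y=1, U=2, V=0, Z=2) weight 2/351
  (X=1, W=2, Y=1, U=2, V=1, Z=2) weight 2/1755
  (X=2, W=1, Y=0, U=2, V=0, Z=2) weight 5/2016
  … 3 more
Group by W:
  weight(W=1) = 71/13104
  weight(W=2) = 1/104
  weight(W=3) = 71/4368
Total weight = 71/13104 + 1/104 + 71/4368 = 205/6552
P(W=1 | obs) = 71/13104 / 205/6552 = 71/410
P(W=2 | obs) = 1/104 / 205/6552 = 63/205
P(W=3 | obs) = 71/4368 / 205/6552 = 213/410

P(W = 1 | obs) = 71/410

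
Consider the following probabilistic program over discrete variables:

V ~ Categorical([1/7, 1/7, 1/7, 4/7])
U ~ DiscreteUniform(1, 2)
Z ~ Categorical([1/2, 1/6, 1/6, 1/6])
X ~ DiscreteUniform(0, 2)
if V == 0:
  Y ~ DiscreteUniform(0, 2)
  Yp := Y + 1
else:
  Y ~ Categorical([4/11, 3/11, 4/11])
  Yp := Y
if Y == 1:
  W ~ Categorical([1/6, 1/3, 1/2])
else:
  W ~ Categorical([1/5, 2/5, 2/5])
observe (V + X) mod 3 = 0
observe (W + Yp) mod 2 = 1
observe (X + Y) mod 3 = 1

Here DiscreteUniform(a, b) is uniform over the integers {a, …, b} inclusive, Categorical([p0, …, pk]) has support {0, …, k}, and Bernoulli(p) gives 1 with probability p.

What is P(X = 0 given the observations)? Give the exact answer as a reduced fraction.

Enumerate traces; 40 have nonzero weight after conditioning:
  (V=0, U=1, Z=0, X=0, Y=1, W=1) weight 1/756
  (V=0, U=1, Z=1, X=0, Y=1, W=1) weight 1/2268
  (V=0, U=1, Z=2, X=0, Y=1, W=1) weight 1/2268
  (V=0, U=1, Z=3, X=0, Y=1, W=1) weight 1/2268
  (V=0, U=2, Z=0, X=0, Y=1, W=1) weight 1/756
  (V=0, U=2, Z=1, X=0, Y=1, W=1) weight 1/2268
  (V=0, U=2, Z=2, X=0, Y=1, W=1) weight 1/2268
  (V=0, U=2, Z=3, X=0, Y=1, W=1) weight 1/2268
  (V=1, U=1, Z=0, X=2, Y=2, W=1) weight 2/1155
  (V=2, U=1, Z=0, X=1, Y=0, W=1) weight 2/1155
  … 30 more
Group by X:
  weight(X=0) = 83/2079
  weight(X=1) = 8/1155
  weight(X=2) = 8/1155
Total weight = 83/2079 + 8/1155 + 8/1155 = 559/10395
P(X=0 | obs) = 83/2079 / 559/10395 = 415/559
P(X=1 | obs) = 8/1155 / 559/10395 = 72/559
P(X=2 | obs) = 8/1155 / 559/10395 = 72/559

P(X = 0 | obs) = 415/559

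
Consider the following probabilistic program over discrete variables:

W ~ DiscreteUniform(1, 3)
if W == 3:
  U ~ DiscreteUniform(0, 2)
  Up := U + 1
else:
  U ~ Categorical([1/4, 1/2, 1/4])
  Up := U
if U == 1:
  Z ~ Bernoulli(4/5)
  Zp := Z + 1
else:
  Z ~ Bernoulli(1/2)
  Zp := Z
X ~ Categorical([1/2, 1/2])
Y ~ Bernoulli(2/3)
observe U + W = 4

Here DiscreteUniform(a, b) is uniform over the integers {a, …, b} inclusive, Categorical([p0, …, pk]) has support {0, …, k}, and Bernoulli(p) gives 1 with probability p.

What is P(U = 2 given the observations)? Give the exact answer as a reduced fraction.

P(U = 2 | obs) = 3/7

Enumerate traces; 16 have nonzero weight after conditioning:
  (W=2, U=2, Z=0, X=0, Y=0) weight 1/144
  (W=2, U=2, Z=0, X=0, Y=1) weight 1/72
  (W=2, U=2, Z=0, X=1, Y=0) weight 1/144
  (W=2, U=2, Z=0, X=1, Y=1) weight 1/72
  (W=2, U=2, Z=1, X=0, Y=0) weight 1/144
  (W=2, U=2, Z=1, X=0, Y=1) weight 1/72
  (W=2, U=2, Z=1, X=1, Y=0) weight 1/144
  (W=2, U=2, Z=1, X=1, Y=1) weight 1/72
  (W=3, U=1, Z=0, X=0, Y=0) weight 1/270
  … 7 more
Group by U:
  weight(U=1) = 1/9
  weight(U=2) = 1/12
Total weight = 1/9 + 1/12 = 7/36
P(U=1 | obs) = 1/9 / 7/36 = 4/7
P(U=2 | obs) = 1/12 / 7/36 = 3/7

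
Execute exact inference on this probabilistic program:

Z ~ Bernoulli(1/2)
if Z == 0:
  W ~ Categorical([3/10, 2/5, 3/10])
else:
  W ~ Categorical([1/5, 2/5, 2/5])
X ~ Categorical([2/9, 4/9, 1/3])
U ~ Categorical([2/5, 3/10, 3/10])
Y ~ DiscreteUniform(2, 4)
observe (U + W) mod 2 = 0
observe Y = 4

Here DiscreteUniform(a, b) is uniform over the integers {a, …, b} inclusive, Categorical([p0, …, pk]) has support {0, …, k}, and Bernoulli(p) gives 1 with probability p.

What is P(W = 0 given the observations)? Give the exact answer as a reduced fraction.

Enumerate traces; 30 have nonzero weight after conditioning:
  (Z=0, W=0, X=0, U=0, Y=4) weight 1/225
  (Z=0, W=0, X=0, U=2, Y=4) weight 1/300
  (Z=0, W=0, X=1, U=0, Y=4) weight 2/225
  (Z=0, W=0, X=1, U=2, Y=4) weight 1/150
  (Z=0, W=0, X=2, U=0, Y=4) weight 1/150
  (Z=0, W=0, X=2, U=2, Y=4) weight 1/200
  (Z=0, W=1, X=0, U=1, Y=4) weight 1/225
  (Z=0, W=1, X=1, U=1, Y=4) weight 2/225
  (Z=0, W=2, X=0, U=0, Y=4) weight 1/225
  … 21 more
Group by W:
  weight(W=0) = 7/120
  weight(W=1) = 1/25
  weight(W=2) = 49/600
Total weight = 7/120 + 1/25 + 49/600 = 9/50
P(W=0 | obs) = 7/120 / 9/50 = 35/108
P(W=1 | obs) = 1/25 / 9/50 = 2/9
P(W=2 | obs) = 49/600 / 9/50 = 49/108

P(W = 0 | obs) = 35/108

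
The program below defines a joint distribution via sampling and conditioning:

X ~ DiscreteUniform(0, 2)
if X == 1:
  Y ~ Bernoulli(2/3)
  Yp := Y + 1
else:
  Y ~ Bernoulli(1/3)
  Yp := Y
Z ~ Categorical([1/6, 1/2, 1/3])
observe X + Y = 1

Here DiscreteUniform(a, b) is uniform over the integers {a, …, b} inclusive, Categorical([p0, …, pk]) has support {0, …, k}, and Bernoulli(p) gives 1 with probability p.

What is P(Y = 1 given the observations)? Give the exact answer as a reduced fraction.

P(Y = 1 | obs) = 1/2

Enumerate traces; 6 have nonzero weight after conditioning:
  (X=0, Y=1, Z=0) weight 1/54
  (X=0, Y=1, Z=1) weight 1/18
  (X=0, Y=1, Z=2) weight 1/27
  (X=1, Y=0, Z=0) weight 1/54
  (X=1, Y=0, Z=1) weight 1/18
  (X=1, Y=0, Z=2) weight 1/27
Group by Y:
  weight(Y=0) = 1/9
  weight(Y=1) = 1/9
Total weight = 1/9 + 1/9 = 2/9
P(Y=0 | obs) = 1/9 / 2/9 = 1/2
P(Y=1 | obs) = 1/9 / 2/9 = 1/2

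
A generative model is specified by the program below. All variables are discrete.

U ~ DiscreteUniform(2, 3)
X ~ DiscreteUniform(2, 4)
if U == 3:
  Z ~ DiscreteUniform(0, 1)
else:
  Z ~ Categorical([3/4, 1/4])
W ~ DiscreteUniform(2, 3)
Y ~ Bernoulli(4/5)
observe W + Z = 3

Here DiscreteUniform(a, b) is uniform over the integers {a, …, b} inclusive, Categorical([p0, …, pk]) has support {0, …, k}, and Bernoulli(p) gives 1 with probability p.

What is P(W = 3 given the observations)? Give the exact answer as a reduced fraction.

Enumerate traces; 24 have nonzero weight after conditioning:
  (U=2, X=2, Z=0, W=3, Y=0) weight 1/80
  (U=2, X=2, Z=0, W=3, Y=1) weight 1/20
  (U=2, X=2, Z=1, W=2, Y=0) weight 1/240
  (U=2, X=2, Z=1, W=2, Y=1) weight 1/60
  (U=2, X=3, Z=0, W=3, Y=0) weight 1/80
  (U=2, X=3, Z=0, W=3, Y=1) weight 1/20
  (U=2, X=3, Z=1, W=2, Y=0) weight 1/240
  (U=2, X=3, Z=1, W=2, Y=1) weight 1/60
  … 16 more
Group by W:
  weight(W=2) = 3/16
  weight(W=3) = 5/16
Total weight = 3/16 + 5/16 = 1/2
P(W=2 | obs) = 3/16 / 1/2 = 3/8
P(W=3 | obs) = 5/16 / 1/2 = 5/8

P(W = 3 | obs) = 5/8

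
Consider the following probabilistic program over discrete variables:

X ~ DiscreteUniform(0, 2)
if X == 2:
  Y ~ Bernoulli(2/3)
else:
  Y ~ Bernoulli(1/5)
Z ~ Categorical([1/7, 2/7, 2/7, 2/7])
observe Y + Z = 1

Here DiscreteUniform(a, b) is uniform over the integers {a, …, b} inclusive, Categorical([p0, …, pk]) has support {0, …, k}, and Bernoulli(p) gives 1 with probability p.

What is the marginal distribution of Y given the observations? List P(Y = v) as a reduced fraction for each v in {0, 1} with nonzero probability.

P(Y=0) = 29/37, P(Y=1) = 8/37

Enumerate traces; 6 have nonzero weight after conditioning:
  (X=0, Y=0, Z=1) weight 8/105
  (X=0, Y=1, Z=0) weight 1/105
  (X=1, Y=0, Z=1) weight 8/105
  (X=1, Y=1, Z=0) weight 1/105
  (X=2, Y=0, Z=1) weight 2/63
  (X=2, Y=1, Z=0) weight 2/63
Group by Y:
  weight(Y=0) = 58/315
  weight(Y=1) = 16/315
Total weight = 58/315 + 16/315 = 74/315
P(Y=0 | obs) = 58/315 / 74/315 = 29/37
P(Y=1 | obs) = 16/315 / 74/315 = 8/37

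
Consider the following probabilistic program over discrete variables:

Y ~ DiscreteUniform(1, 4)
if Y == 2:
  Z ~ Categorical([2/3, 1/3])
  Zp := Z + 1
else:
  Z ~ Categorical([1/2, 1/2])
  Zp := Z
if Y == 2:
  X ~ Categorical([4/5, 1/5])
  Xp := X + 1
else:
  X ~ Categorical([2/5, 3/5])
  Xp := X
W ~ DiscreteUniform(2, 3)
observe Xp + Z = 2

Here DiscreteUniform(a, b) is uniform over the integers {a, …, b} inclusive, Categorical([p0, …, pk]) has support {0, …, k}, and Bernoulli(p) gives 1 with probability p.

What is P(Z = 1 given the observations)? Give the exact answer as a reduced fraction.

Enumerate traces; 10 have nonzero weight after conditioning:
  (Y=1, Z=1, X=1, W=2) weight 3/80
  (Y=1, Z=1, X=1, W=3) weight 3/80
  (Y=2, Z=0, X=1, W=2) weight 1/60
  (Y=2, Z=0, X=1, W=3) weight 1/60
  (Y=2, Z=1, X=0, W=2) weight 1/30
  (Y=2, Z=1, X=0, W=3) weight 1/30
  (Y=3, Z=1, X=1, W=2) weight 3/80
  (Y=3, Z=1, X=1, W=3) weight 3/80
  … 2 more
Group by Z:
  weight(Z=0) = 1/30
  weight(Z=1) = 7/24
Total weight = 1/30 + 7/24 = 13/40
P(Z=0 | obs) = 1/30 / 13/40 = 4/39
P(Z=1 | obs) = 7/24 / 13/40 = 35/39

P(Z = 1 | obs) = 35/39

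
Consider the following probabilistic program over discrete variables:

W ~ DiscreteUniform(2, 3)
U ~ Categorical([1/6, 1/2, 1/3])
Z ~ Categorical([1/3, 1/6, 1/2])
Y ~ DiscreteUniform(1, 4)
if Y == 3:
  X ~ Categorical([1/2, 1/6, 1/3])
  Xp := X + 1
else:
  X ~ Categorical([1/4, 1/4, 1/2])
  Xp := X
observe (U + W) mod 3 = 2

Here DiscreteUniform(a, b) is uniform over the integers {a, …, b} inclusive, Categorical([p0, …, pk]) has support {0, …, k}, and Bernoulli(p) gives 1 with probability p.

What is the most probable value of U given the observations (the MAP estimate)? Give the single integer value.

Enumerate traces; 72 have nonzero weight after conditioning:
  (W=2, U=0, Z=0, Y=1, X=0) weight 1/576
  (W=2, U=0, Z=0, Y=1, X=1) weight 1/576
  (W=2, U=0, Z=0, Y=1, X=2) weight 1/288
  (W=2, U=0, Z=0, Y=2, X=0) weight 1/576
  (W=2, U=0, Z=0, Y=2, X=1) weight 1/576
  (W=2, U=0, Z=0, Y=2, X=2) weight 1/288
  (W=2, U=0, Z=0, Y=3, X=0) weight 1/288
  (W=2, U=0, Z=0, Y=3, X=1) weight 1/864
  (W=3, U=2, Z=0, Y=1, X=0) weight 1/288
  … 63 more
Group by U:
  weight(U=0) = 1/12
  weight(U=2) = 1/6
Total weight = 1/12 + 1/6 = 1/4
P(U=0 | obs) = 1/12 / 1/4 = 1/3
P(U=2 | obs) = 1/6 / 1/4 = 2/3
argmax = 2

argmax_v P(U = v | obs) = 2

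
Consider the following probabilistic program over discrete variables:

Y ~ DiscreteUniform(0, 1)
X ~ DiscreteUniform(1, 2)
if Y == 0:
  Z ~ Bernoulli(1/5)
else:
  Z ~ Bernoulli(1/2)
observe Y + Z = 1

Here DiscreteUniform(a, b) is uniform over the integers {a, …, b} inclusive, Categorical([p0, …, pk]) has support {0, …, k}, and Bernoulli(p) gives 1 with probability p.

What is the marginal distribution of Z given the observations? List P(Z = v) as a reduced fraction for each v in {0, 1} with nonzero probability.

P(Z=0) = 5/7, P(Z=1) = 2/7

Enumerate traces; 4 have nonzero weight after conditioning:
  (Y=0, X=1, Z=1) weight 1/20
  (Y=0, X=2, Z=1) weight 1/20
  (Y=1, X=1, Z=0) weight 1/8
  (Y=1, X=2, Z=0) weight 1/8
Group by Z:
  weight(Z=0) = 1/4
  weight(Z=1) = 1/10
Total weight = 1/4 + 1/10 = 7/20
P(Z=0 | obs) = 1/4 / 7/20 = 5/7
P(Z=1 | obs) = 1/10 / 7/20 = 2/7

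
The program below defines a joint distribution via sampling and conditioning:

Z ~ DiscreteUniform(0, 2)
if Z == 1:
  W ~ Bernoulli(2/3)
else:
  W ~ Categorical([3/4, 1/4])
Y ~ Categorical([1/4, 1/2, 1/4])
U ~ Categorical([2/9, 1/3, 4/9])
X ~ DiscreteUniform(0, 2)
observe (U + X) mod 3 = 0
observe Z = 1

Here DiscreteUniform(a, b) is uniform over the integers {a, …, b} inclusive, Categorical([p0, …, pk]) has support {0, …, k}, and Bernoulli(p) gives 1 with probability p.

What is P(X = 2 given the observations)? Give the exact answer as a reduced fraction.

P(X = 2 | obs) = 1/3

Enumerate traces; 18 have nonzero weight after conditioning:
  (Z=1, W=0, Y=0, U=0, X=0) weight 1/486
  (Z=1, W=0, Y=0, U=1, X=2) weight 1/324
  (Z=1, W=0, Y=0, U=2, X=1) weight 1/243
  (Z=1, W=0, Y=1, U=0, X=0) weight 1/243
  (Z=1, W=0, Y=1, U=1, X=2) weight 1/162
  (Z=1, W=0, Y=1, U=2, X=1) weight 2/243
  (Z=1, W=0, Y=2, U=0, X=0) weight 1/486
  (Z=1, W=0, Y=2, U=1, X=2) weight 1/324
  … 10 more
Group by X:
  weight(X=0) = 2/81
  weight(X=1) = 4/81
  weight(X=2) = 1/27
Total weight = 2/81 + 4/81 + 1/27 = 1/9
P(X=0 | obs) = 2/81 / 1/9 = 2/9
P(X=1 | obs) = 4/81 / 1/9 = 4/9
P(X=2 | obs) = 1/27 / 1/9 = 1/3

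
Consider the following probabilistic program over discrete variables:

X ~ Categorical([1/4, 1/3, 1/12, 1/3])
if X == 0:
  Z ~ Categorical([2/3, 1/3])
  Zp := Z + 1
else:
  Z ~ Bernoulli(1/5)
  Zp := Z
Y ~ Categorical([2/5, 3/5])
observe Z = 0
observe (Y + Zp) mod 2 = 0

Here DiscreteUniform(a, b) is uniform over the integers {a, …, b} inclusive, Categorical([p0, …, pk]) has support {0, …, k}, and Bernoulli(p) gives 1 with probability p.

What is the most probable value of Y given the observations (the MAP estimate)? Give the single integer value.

argmax_v P(Y = v | obs) = 0

Enumerate traces; 4 have nonzero weight after conditioning:
  (X=0, Z=0, Y=1) weight 1/10
  (X=1, Z=0, Y=0) weight 8/75
  (X=2, Z=0, Y=0) weight 2/75
  (X=3, Z=0, Y=0) weight 8/75
Group by Y:
  weight(Y=0) = 6/25
  weight(Y=1) = 1/10
Total weight = 6/25 + 1/10 = 17/50
P(Y=0 | obs) = 6/25 / 17/50 = 12/17
P(Y=1 | obs) = 1/10 / 17/50 = 5/17
argmax = 0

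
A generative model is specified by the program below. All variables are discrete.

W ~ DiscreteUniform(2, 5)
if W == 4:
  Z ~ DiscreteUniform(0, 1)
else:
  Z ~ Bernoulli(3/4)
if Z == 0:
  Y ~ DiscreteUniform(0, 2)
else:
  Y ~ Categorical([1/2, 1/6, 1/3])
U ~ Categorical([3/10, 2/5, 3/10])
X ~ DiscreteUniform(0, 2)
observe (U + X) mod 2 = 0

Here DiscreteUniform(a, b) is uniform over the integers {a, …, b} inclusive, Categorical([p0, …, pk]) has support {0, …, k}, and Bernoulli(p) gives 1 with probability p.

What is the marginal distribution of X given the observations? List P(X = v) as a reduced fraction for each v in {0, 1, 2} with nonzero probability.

P(X=0) = 3/8, P(X=1) = 1/4, P(X=2) = 3/8

Enumerate traces; 120 have nonzero weight after conditioning:
  (W=2, Z=0, Y=0, U=0, X=0) weight 1/480
  (W=2, Z=0, Y=0, U=0, X=2) weight 1/480
  (W=2, Z=0, Y=0, U=1, X=1) weight 1/360
  (W=2, Z=0, Y=0, U=2, X=0) weight 1/480
  (W=2, Z=0, Y=0, U=2, X=2) weight 1/480
  (W=2, Z=0, Y=1, U=0, X=0) weight 1/480
  (W=2, Z=0, Y=1, U=0, X=2) weight 1/480
  (W=2, Z=0, Y=1, U=1, X=1) weight 1/360
  … 112 more
Group by X:
  weight(X=0) = 1/5
  weight(X=1) = 2/15
  weight(X=2) = 1/5
Total weight = 1/5 + 2/15 + 1/5 = 8/15
P(X=0 | obs) = 1/5 / 8/15 = 3/8
P(X=1 | obs) = 2/15 / 8/15 = 1/4
P(X=2 | obs) = 1/5 / 8/15 = 3/8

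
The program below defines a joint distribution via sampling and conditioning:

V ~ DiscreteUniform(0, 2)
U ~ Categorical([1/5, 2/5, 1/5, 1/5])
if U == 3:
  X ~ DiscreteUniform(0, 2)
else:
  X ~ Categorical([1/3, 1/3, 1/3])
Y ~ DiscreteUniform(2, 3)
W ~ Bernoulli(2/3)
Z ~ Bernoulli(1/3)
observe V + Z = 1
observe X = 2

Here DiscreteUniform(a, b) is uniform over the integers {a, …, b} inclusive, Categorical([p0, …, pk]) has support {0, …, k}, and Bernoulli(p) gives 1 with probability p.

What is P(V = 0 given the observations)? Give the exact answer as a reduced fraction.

Enumerate traces; 32 have nonzero weight after conditioning:
  (V=0, U=0, X=2, Y=2, W=0, Z=1) weight 1/810
  (V=0, U=0, X=2, Y=2, W=1, Z=1) weight 1/405
  (V=0, U=0, X=2, Y=3, W=0, Z=1) weight 1/810
  (V=0, U=0, X=2, Y=3, W=1, Z=1) weight 1/405
  (V=0, U=1, X=2, Y=2, W=0, Z=1) weight 1/405
  (V=0, U=1, X=2, Y=2, W=1, Z=1) weight 2/405
  (V=0, U=1, X=2, Y=3, W=0, Z=1) weight 1/405
  (V=0, U=1, X=2, Y=3, W=1, Z=1) weight 2/405
  (V=1, U=0, X=2, Y=2, W=0, Z=0) weight 1/405
  … 23 more
Group by V:
  weight(V=0) = 1/27
  weight(V=1) = 2/27
Total weight = 1/27 + 2/27 = 1/9
P(V=0 | obs) = 1/27 / 1/9 = 1/3
P(V=1 | obs) = 2/27 / 1/9 = 2/3

P(V = 0 | obs) = 1/3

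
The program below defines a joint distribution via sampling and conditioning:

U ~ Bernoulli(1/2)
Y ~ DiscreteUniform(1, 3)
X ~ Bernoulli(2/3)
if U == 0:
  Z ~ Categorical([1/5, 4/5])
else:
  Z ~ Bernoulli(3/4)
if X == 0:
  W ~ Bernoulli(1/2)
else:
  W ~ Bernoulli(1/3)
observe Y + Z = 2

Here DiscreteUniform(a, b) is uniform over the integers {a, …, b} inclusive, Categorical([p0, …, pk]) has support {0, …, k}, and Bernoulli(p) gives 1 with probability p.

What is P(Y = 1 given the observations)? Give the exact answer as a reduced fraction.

Enumerate traces; 16 have nonzero weight after conditioning:
  (U=0, Y=1, X=0, Z=1, W=0) weight 1/45
  (U=0, Y=1, X=0, Z=1, W=1) weight 1/45
  (U=0, Y=1, X=1, Z=1, W=0) weight 8/135
  (U=0, Y=1, X=1, Z=1, W=1) weight 4/135
  (U=0, Y=2, X=0, Z=0, W=0) weight 1/180
  (U=0, Y=2, X=0, Z=0, W=1) weight 1/180
  (U=0, Y=2, X=1, Z=0, W=0) weight 2/135
  (U=0, Y=2, X=1, Z=0, W=1) weight 1/135
  … 8 more
Group by Y:
  weight(Y=1) = 31/120
  weight(Y=2) = 3/40
Total weight = 31/120 + 3/40 = 1/3
P(Y=1 | obs) = 31/120 / 1/3 = 31/40
P(Y=2 | obs) = 3/40 / 1/3 = 9/40

P(Y = 1 | obs) = 31/40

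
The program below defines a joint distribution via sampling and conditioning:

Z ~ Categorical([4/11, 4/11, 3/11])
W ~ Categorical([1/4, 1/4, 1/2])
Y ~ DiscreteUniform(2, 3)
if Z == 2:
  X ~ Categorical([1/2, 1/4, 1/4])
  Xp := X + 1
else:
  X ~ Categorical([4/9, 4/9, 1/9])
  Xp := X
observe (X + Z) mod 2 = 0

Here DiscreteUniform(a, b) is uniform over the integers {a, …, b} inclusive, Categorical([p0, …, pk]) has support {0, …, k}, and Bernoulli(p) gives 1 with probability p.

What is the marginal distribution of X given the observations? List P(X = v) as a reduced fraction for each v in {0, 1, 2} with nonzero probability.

Enumerate traces; 30 have nonzero weight after conditioning:
  (Z=0, W=0, Y=2, X=0) weight 2/99
  (Z=0, W=0, Y=2, X=2) weight 1/198
  (Z=0, W=0, Y=3, X=0) weight 2/99
  (Z=0, W=0, Y=3, X=2) weight 1/198
  (Z=0, W=1, Y=2, X=0) weight 2/99
  (Z=0, W=1, Y=2, X=2) weight 1/198
  (Z=0, W=1, Y=3, X=0) weight 2/99
  (Z=0, W=1, Y=3, X=2) weight 1/198
  (Z=1, W=0, Y=2, X=1) weight 2/99
  … 21 more
Group by X:
  weight(X=0) = 59/198
  weight(X=1) = 16/99
  weight(X=2) = 43/396
Total weight = 59/198 + 16/99 + 43/396 = 25/44
P(X=0 | obs) = 59/198 / 25/44 = 118/225
P(X=1 | obs) = 16/99 / 25/44 = 64/225
P(X=2 | obs) = 43/396 / 25/44 = 43/225

P(X=0) = 118/225, P(X=1) = 64/225, P(X=2) = 43/225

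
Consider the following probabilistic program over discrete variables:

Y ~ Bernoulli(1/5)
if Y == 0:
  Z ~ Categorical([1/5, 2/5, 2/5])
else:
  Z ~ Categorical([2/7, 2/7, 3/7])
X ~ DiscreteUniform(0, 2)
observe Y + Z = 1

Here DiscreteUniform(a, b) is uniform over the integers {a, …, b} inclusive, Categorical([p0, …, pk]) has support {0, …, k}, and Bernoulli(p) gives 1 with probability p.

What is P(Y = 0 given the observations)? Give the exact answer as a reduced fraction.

Enumerate traces; 6 have nonzero weight after conditioning:
  (Y=0, Z=1, X=0) weight 8/75
  (Y=0, Z=1, X=1) weight 8/75
  (Y=0, Z=1, X=2) weight 8/75
  (Y=1, Z=0, X=0) weight 2/105
  (Y=1, Z=0, X=1) weight 2/105
  (Y=1, Z=0, X=2) weight 2/105
Group by Y:
  weight(Y=0) = 8/25
  weight(Y=1) = 2/35
Total weight = 8/25 + 2/35 = 66/175
P(Y=0 | obs) = 8/25 / 66/175 = 28/33
P(Y=1 | obs) = 2/35 / 66/175 = 5/33

P(Y = 0 | obs) = 28/33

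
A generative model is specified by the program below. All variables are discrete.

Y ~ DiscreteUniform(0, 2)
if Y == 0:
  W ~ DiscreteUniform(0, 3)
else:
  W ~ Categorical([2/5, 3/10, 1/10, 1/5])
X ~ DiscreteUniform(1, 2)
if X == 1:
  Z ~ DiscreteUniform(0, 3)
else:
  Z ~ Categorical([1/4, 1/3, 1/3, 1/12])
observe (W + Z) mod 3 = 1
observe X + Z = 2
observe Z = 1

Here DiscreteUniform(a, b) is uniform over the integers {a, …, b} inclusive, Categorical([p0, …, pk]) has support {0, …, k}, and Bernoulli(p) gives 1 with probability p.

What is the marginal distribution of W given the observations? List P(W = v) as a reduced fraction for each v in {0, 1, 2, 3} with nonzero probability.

P(W=0) = 21/34, P(W=3) = 13/34

Enumerate traces; 6 have nonzero weight after conditioning:
  (Y=0, W=0, X=1, Z=1) weight 1/96
  (Y=0, W=3, X=1, Z=1) weight 1/96
  (Y=1, W=0, X=1, Z=1) weight 1/60
  (Y=1, W=3, X=1, Z=1) weight 1/120
  (Y=2, W=0, X=1, Z=1) weight 1/60
  (Y=2, W=3, X=1, Z=1) weight 1/120
Group by W:
  weight(W=0) = 7/160
  weight(W=3) = 13/480
Total weight = 7/160 + 13/480 = 17/240
P(W=0 | obs) = 7/160 / 17/240 = 21/34
P(W=3 | obs) = 13/480 / 17/240 = 13/34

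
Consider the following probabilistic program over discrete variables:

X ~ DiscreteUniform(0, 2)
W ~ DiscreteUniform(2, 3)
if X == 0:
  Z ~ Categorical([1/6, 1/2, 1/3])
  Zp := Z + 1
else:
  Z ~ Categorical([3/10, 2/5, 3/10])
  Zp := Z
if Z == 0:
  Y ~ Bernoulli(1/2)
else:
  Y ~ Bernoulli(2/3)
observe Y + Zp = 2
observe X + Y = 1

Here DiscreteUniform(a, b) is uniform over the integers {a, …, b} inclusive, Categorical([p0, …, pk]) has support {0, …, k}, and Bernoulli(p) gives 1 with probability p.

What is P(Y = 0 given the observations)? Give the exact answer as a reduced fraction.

Enumerate traces; 4 have nonzero weight after conditioning:
  (X=0, W=2, Z=0, Y=1) weight 1/72
  (X=0, W=3, Z=0, Y=1) weight 1/72
  (X=1, W=2, Z=2, Y=0) weight 1/60
  (X=1, W=3, Z=2, Y=0) weight 1/60
Group by Y:
  weight(Y=0) = 1/30
  weight(Y=1) = 1/36
Total weight = 1/30 + 1/36 = 11/180
P(Y=0 | obs) = 1/30 / 11/180 = 6/11
P(Y=1 | obs) = 1/36 / 11/180 = 5/11

P(Y = 0 | obs) = 6/11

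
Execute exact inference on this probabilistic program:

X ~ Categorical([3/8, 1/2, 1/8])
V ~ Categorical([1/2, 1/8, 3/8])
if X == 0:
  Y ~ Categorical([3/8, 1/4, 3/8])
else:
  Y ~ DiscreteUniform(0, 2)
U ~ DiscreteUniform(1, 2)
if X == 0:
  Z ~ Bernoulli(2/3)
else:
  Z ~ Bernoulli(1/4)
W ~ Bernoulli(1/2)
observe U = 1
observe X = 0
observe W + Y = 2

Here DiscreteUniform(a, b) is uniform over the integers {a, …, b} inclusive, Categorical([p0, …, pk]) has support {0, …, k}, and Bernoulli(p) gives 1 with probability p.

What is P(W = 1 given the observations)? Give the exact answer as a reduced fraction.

Enumerate traces; 12 have nonzero weight after conditioning:
  (X=0, V=0, Y=1, U=1, Z=0, W=1) weight 1/256
  (X=0, V=0, Y=1, U=1, Z=1, W=1) weight 1/128
  (X=0, V=0, Y=2, U=1, Z=0, W=0) weight 3/512
  (X=0, V=0, Y=2, U=1, Z=1, W=0) weight 3/256
  (X=0, V=1, Y=1, U=1, Z=0, W=1) weight 1/1024
  (X=0, V=1, Y=1, U=1, Z=1, W=1) weight 1/512
  (X=0, V=1, Y=2, U=1, Z=0, W=0) weight 3/2048
  (X=0, V=1, Y=2, U=1, Z=1, W=0) weight 3/1024
  … 4 more
Group by W:
  weight(W=0) = 9/256
  weight(W=1) = 3/128
Total weight = 9/256 + 3/128 = 15/256
P(W=0 | obs) = 9/256 / 15/256 = 3/5
P(W=1 | obs) = 3/128 / 15/256 = 2/5

P(W = 1 | obs) = 2/5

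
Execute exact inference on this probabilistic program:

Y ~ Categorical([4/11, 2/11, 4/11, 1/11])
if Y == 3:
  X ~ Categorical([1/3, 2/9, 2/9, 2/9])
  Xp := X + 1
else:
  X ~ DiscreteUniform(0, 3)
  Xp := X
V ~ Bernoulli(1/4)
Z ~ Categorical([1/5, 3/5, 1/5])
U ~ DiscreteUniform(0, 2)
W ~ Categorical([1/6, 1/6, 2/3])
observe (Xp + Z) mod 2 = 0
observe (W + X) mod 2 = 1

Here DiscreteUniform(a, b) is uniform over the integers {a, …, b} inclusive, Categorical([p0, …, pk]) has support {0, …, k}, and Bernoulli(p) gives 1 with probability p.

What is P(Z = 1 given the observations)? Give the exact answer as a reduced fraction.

P(Z = 1 | obs) = 69/82

Enumerate traces; 204 have nonzero weight after conditioning:
  (Y=0, X=0, V=0, Z=0, U=0, W=1) weight 1/1320
  (Y=0, X=0, V=0, Z=0, U=1, W=1) weight 1/1320
  (Y=0, X=0, V=0, Z=0, U=2, W=1) weight 1/1320
  (Y=0, X=0, V=0, Z=2, U=0, W=1) weight 1/1320
  (Y=0, X=0, V=0, Z=2, U=1, W=1) weight 1/1320
  (Y=0, X=0, V=0, Z=2, U=2, W=1) weight 1/1320
  (Y=0, X=0, V=1, Z=0, U=0, W=1) weight 1/3960
  (Y=0, X=0, V=1, Z=0, U=1, W=1) weight 1/3960
  (Y=0, X=1, V=0, Z=1, U=0, W=0) weight 1/440
  … 195 more
Group by Z:
  weight(Z=0) = 13/594
  weight(Z=1) = 23/99
  weight(Z=2) = 13/594
Total weight = 13/594 + 23/99 + 13/594 = 82/297
P(Z=0 | obs) = 13/594 / 82/297 = 13/164
P(Z=1 | obs) = 23/99 / 82/297 = 69/82
P(Z=2 | obs) = 13/594 / 82/297 = 13/164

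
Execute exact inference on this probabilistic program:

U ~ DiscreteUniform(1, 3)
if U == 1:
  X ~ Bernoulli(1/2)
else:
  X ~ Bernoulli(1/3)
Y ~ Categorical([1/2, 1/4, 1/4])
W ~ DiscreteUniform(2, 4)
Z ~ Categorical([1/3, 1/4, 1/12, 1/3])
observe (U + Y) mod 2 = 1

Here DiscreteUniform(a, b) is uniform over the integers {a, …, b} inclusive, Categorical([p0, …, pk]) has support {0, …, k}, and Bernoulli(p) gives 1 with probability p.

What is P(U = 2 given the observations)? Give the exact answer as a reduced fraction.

P(U = 2 | obs) = 1/7

Enumerate traces; 120 have nonzero weight after conditioning:
  (U=1, X=0, Y=0, W=2, Z=0) weight 1/108
  (U=1, X=0, Y=0, W=2, Z=1) weight 1/144
  (U=1, X=0, Y=0, W=2, Z=2) weight 1/432
  (U=1, X=0, Y=0, W=2, Z=3) weight 1/108
  (U=1, X=0, Y=0, W=3, Z=0) weight 1/108
  (U=1, X=0, Y=0, W=3, Z=1) weight 1/144
  (U=1, X=0, Y=0, W=3, Z=2) weight 1/432
  (U=1, X=0, Y=0, W=3, Z=3) weight 1/108
  (U=2, X=0, Y=1, W=2, Z=0) weight 1/162
  (U=3, X=0, Y=0, W=2, Z=0) weight 1/81
  … 110 more
Group by U:
  weight(U=1) = 1/4
  weight(U=2) = 1/12
  weight(U=3) = 1/4
Total weight = 1/4 + 1/12 + 1/4 = 7/12
P(U=1 | obs) = 1/4 / 7/12 = 3/7
P(U=2 | obs) = 1/12 / 7/12 = 1/7
P(U=3 | obs) = 1/4 / 7/12 = 3/7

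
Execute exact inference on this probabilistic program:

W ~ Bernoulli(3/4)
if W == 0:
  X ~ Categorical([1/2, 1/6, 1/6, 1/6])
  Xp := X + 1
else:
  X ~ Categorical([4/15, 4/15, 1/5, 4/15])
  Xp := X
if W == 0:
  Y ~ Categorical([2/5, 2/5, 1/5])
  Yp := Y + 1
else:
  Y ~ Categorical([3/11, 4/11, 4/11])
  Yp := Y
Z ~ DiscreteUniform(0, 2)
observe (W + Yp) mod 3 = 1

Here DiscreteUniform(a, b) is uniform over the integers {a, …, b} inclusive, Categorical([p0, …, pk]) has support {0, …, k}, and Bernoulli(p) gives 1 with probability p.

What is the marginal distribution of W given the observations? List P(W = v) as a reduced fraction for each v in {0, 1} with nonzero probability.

Enumerate traces; 24 have nonzero weight after conditioning:
  (W=0, X=0, Y=0, Z=0) weight 1/60
  (W=0, X=0, Y=0, Z=1) weight 1/60
  (W=0, X=0, Y=0, Z=2) weight 1/60
  (W=0, X=1, Y=0, Z=0) weight 1/180
  (W=0, X=1, Y=0, Z=1) weight 1/180
  (W=0, X=1, Y=0, Z=2) weight 1/180
  (W=0, X=2, Y=0, Z=0) weight 1/180
  (W=0, X=2, Y=0, Z=1) weight 1/180
  (W=1, X=0, Y=0, Z=0) weight 1/55
  … 15 more
Group by W:
  weight(W=0) = 1/10
  weight(W=1) = 9/44
Total weight = 1/10 + 9/44 = 67/220
P(W=0 | obs) = 1/10 / 67/220 = 22/67
P(W=1 | obs) = 9/44 / 67/220 = 45/67

P(W=0) = 22/67, P(W=1) = 45/67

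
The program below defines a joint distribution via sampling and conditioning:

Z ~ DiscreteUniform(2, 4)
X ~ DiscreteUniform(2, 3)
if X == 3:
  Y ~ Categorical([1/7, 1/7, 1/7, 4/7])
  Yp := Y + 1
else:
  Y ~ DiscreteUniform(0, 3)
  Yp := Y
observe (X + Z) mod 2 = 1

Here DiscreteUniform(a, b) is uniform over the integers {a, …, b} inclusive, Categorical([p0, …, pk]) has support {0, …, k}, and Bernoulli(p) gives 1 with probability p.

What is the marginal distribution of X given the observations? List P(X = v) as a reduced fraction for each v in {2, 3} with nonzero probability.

P(X=2) = 1/3, P(X=3) = 2/3

Enumerate traces; 12 have nonzero weight after conditioning:
  (Z=2, X=3, Y=0) weight 1/42
  (Z=2, X=3, Y=1) weight 1/42
  (Z=2, X=3, Y=2) weight 1/42
  (Z=2, X=3, Y=3) weight 2/21
  (Z=3, X=2, Y=0) weight 1/24
  (Z=3, X=2, Y=1) weight 1/24
  (Z=3, X=2, Y=2) weight 1/24
  (Z=3, X=2, Y=3) weight 1/24
  … 4 more
Group by X:
  weight(X=2) = 1/6
  weight(X=3) = 1/3
Total weight = 1/6 + 1/3 = 1/2
P(X=2 | obs) = 1/6 / 1/2 = 1/3
P(X=3 | obs) = 1/3 / 1/2 = 2/3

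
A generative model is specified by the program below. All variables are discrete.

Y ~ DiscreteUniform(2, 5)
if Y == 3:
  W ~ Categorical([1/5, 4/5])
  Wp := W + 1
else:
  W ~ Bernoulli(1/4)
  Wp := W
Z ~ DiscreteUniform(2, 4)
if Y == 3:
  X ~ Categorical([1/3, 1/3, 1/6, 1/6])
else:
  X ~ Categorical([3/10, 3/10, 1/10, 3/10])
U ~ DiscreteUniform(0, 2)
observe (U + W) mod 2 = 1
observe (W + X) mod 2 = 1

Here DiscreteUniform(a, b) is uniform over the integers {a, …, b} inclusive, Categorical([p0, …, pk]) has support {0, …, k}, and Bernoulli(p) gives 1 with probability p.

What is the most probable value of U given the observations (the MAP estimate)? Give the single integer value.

Enumerate traces; 72 have nonzero weight after conditioning:
  (Y=2, W=0, Z=2, X=1, U=1) weight 1/160
  (Y=2, W=0, Z=2, X=3, U=1) weight 1/160
  (Y=2, W=0, Z=3, X=1, U=1) weight 1/160
  (Y=2, W=0, Z=3, X=3, U=1) weight 1/160
  (Y=2, W=0, Z=4, X=1, U=1) weight 1/160
  (Y=2, W=0, Z=4, X=3, U=1) weight 1/160
  (Y=2, W=1, Z=2, X=0, U=0) weight 1/480
  (Y=2, W=1, Z=2, X=0, U=2) weight 1/480
  … 64 more
Group by U:
  weight(U=0) = 7/120
  weight(U=1) = 29/240
  weight(U=2) = 7/120
Total weight = 7/120 + 29/240 + 7/120 = 19/80
P(U=0 | obs) = 7/120 / 19/80 = 14/57
P(U=1 | obs) = 29/240 / 19/80 = 29/57
P(U=2 | obs) = 7/120 / 19/80 = 14/57
argmax = 1

argmax_v P(U = v | obs) = 1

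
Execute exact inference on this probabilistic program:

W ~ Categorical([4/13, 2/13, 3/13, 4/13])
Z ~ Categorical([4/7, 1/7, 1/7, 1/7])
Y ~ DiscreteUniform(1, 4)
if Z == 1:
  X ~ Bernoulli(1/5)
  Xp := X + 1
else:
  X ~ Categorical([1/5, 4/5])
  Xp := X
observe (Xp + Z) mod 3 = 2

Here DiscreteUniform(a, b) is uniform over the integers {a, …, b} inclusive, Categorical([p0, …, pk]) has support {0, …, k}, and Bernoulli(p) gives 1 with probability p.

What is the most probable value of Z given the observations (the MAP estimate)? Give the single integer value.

Enumerate traces; 32 have nonzero weight after conditioning:
  (W=0, Z=1, Y=1, X=0) weight 4/455
  (W=0, Z=1, Y=2, X=0) weight 4/455
  (W=0, Z=1, Y=3, X=0) weight 4/455
  (W=0, Z=1, Y=4, X=0) weight 4/455
  (W=0, Z=2, Y=1, X=0) weight 1/455
  (W=0, Z=2, Y=2, X=0) weight 1/455
  (W=0, Z=2, Y=3, X=0) weight 1/455
  (W=0, Z=2, Y=4, X=0) weight 1/455
  … 24 more
Group by Z:
  weight(Z=1) = 4/35
  weight(Z=2) = 1/35
Total weight = 4/35 + 1/35 = 1/7
P(Z=1 | obs) = 4/35 / 1/7 = 4/5
P(Z=2 | obs) = 1/35 / 1/7 = 1/5
argmax = 1

argmax_v P(Z = v | obs) = 1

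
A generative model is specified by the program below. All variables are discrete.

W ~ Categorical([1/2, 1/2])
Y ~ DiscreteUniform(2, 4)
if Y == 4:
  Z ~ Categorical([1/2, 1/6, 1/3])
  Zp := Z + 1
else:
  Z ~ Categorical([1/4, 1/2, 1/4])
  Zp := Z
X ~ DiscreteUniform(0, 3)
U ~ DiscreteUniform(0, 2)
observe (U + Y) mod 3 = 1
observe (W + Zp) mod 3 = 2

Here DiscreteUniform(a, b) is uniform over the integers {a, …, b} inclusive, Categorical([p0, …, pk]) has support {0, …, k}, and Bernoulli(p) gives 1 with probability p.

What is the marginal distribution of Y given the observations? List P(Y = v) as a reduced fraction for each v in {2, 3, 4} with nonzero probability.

P(Y=2) = 9/26, P(Y=3) = 9/26, P(Y=4) = 4/13

Enumerate traces; 24 have nonzero weight after conditioning:
  (W=0, Y=2, Z=2, X=0, U=2) weight 1/288
  (W=0, Y=2, Z=2, X=1, U=2) weight 1/288
  (W=0, Y=2, Z=2, X=2, U=2) weight 1/288
  (W=0, Y=2, Z=2, X=3, U=2) weight 1/288
  (W=0, Y=3, Z=2, X=0, U=1) weight 1/288
  (W=0, Y=3, Z=2, X=1, U=1) weight 1/288
  (W=0, Y=3, Z=2, X=2, U=1) weight 1/288
  (W=0, Y=3, Z=2, X=3, U=1) weight 1/288
  (W=0, Y=4, Z=1, X=0, U=0) weight 1/432
  … 15 more
Group by Y:
  weight(Y=2) = 1/24
  weight(Y=3) = 1/24
  weight(Y=4) = 1/27
Total weight = 1/24 + 1/24 + 1/27 = 13/108
P(Y=2 | obs) = 1/24 / 13/108 = 9/26
P(Y=3 | obs) = 1/24 / 13/108 = 9/26
P(Y=4 | obs) = 1/27 / 13/108 = 4/13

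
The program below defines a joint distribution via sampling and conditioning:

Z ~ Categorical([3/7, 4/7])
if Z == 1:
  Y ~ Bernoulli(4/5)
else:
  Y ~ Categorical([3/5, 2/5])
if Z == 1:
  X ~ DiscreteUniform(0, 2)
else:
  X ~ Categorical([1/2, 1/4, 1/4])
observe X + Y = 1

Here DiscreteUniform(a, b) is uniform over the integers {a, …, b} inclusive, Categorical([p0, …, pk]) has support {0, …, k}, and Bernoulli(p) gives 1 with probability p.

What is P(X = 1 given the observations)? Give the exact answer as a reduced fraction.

P(X = 1 | obs) = 43/143

Enumerate traces; 4 have nonzero weight after conditioning:
  (Z=0, Y=0, X=1) weight 9/140
  (Z=0, Y=1, X=0) weight 3/35
  (Z=1, Y=0, X=1) weight 4/105
  (Z=1, Y=1, X=0) weight 16/105
Group by X:
  weight(X=0) = 5/21
  weight(X=1) = 43/420
Total weight = 5/21 + 43/420 = 143/420
P(X=0 | obs) = 5/21 / 143/420 = 100/143
P(X=1 | obs) = 43/420 / 143/420 = 43/143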